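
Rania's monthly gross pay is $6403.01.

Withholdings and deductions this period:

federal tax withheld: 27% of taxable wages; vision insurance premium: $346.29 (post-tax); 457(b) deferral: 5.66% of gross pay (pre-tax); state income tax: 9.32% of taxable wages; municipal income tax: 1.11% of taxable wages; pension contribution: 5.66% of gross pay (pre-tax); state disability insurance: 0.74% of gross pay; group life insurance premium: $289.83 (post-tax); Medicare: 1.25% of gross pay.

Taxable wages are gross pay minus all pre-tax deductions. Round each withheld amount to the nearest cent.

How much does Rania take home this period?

457(b) deferral: $6403.01 × 0.0566 = $362.41
Pension contribution: $6403.01 × 0.0566 = $362.41
Pre-tax total = $362.41 + $362.41 = $724.82
Taxable wages = $6403.01 − $724.82 = $5678.19
Municipal income tax: $5678.19 × 0.0111 = $63.03
Federal tax withheld: $5678.19 × 0.27 = $1533.11
State income tax: $5678.19 × 0.0932 = $529.21
State disability insurance: $6403.01 × 0.0074 = $47.38
Medicare: $6403.01 × 0.0125 = $80.04
Vision insurance premium: $346.29
Group life insurance premium: $289.83
Total deductions = $362.41 + $362.41 + $63.03 + $1533.11 + $529.21 + $47.38 + $80.04 + $346.29 + $289.83 = $3613.71
Net pay = $6403.01 − $3613.71 = $2789.30

$2789.30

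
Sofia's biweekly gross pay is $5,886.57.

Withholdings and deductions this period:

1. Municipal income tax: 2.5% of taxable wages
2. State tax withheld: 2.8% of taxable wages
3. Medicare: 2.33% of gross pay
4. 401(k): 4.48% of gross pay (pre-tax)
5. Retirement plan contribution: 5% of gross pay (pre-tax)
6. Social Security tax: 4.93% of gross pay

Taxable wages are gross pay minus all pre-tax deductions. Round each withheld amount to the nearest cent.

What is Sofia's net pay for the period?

Retirement plan contribution: $5,886.57 × 0.05 = $294.33
401(k): $5,886.57 × 0.0448 = $263.72
Pre-tax total = $294.33 + $263.72 = $558.05
Taxable wages = $5,886.57 − $558.05 = $5,328.52
State tax withheld: $5,328.52 × 0.028 = $149.20
Municipal income tax: $5,328.52 × 0.025 = $133.21
Medicare: $5,886.57 × 0.0233 = $137.16
Social Security tax: $5,886.57 × 0.0493 = $290.21
Total deductions = $294.33 + $263.72 + $149.20 + $133.21 + $137.16 + $290.21 = $1,267.83
Net pay = $5,886.57 − $1,267.83 = $4,618.74

$4,618.74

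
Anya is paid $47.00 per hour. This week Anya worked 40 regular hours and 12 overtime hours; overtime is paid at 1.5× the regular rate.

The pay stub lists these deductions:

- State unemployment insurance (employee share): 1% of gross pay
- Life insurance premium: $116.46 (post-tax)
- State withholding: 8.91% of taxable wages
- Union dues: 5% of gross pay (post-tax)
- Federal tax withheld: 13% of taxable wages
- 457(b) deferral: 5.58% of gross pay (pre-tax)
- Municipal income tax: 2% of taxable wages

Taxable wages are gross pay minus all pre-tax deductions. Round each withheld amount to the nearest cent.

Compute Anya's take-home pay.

$1,678.45

Regular pay: 40 × $47.00 = $1,880.00
Overtime pay: 12 × $47.00 × 1.5 = $846.00
Gross pay = $1,880.00 + $846.00 = $2,726.00
457(b) deferral: $2,726.00 × 0.0558 = $152.11
Taxable wages = $2,726.00 − $152.11 = $2,573.89
Municipal income tax: $2,573.89 × 0.02 = $51.48
State withholding: $2,573.89 × 0.0891 = $229.33
Federal tax withheld: $2,573.89 × 0.13 = $334.61
State unemployment insurance (employee share): $2,726.00 × 0.01 = $27.26
Union dues: $2,726.00 × 0.05 = $136.30
Life insurance premium: $116.46
Total deductions = $152.11 + $51.48 + $229.33 + $334.61 + $27.26 + $136.30 + $116.46 = $1,047.55
Net pay = $2,726.00 − $1,047.55 = $1,678.45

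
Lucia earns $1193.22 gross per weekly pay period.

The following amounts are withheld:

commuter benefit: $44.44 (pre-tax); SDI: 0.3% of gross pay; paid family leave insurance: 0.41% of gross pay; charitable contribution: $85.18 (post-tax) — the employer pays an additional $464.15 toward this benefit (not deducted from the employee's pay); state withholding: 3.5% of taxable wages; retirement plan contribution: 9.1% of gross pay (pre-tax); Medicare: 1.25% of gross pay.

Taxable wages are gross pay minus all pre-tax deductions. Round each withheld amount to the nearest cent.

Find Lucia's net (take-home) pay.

$895.22

Retirement plan contribution: $1193.22 × 0.091 = $108.58
Commuter benefit: $44.44
Pre-tax total = $108.58 + $44.44 = $153.02
Taxable wages = $1193.22 − $153.02 = $1040.20
State withholding: $1040.20 × 0.035 = $36.41
Medicare: $1193.22 × 0.0125 = $14.92
SDI: $1193.22 × 0.003 = $3.58
Paid family leave insurance: $1193.22 × 0.0041 = $4.89
Charitable contribution: $85.18
(Employer's $464.15 toward charitable contribution is not withheld from the employee.)
Total deductions = $108.58 + $44.44 + $36.41 + $14.92 + $3.58 + $4.89 + $85.18 = $298.00
Net pay = $1193.22 − $298.00 = $895.22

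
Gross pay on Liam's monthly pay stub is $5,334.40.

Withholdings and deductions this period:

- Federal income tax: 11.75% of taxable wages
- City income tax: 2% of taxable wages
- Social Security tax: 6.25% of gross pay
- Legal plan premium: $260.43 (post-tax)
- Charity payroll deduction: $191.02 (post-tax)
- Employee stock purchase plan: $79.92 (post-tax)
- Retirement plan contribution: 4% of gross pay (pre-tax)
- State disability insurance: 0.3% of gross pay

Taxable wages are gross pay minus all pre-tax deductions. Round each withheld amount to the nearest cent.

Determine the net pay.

Retirement plan contribution: $5,334.40 × 0.04 = $213.38
Taxable wages = $5,334.40 − $213.38 = $5,121.02
City income tax: $5,121.02 × 0.02 = $102.42
Federal income tax: $5,121.02 × 0.1175 = $601.72
State disability insurance: $5,334.40 × 0.003 = $16.00
Social Security tax: $5,334.40 × 0.0625 = $333.40
Legal plan premium: $260.43
Charity payroll deduction: $191.02
Employee stock purchase plan: $79.92
Total deductions = $213.38 + $102.42 + $601.72 + $16.00 + $333.40 + $260.43 + $191.02 + $79.92 = $1,798.29
Net pay = $5,334.40 − $1,798.29 = $3,536.11

$3,536.11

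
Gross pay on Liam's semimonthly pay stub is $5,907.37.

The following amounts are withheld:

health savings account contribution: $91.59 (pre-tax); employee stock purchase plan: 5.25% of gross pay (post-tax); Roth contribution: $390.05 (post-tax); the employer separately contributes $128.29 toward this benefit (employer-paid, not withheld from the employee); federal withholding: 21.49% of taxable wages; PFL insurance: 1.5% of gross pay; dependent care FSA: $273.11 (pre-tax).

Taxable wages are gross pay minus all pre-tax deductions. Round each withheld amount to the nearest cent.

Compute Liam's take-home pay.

$3,562.75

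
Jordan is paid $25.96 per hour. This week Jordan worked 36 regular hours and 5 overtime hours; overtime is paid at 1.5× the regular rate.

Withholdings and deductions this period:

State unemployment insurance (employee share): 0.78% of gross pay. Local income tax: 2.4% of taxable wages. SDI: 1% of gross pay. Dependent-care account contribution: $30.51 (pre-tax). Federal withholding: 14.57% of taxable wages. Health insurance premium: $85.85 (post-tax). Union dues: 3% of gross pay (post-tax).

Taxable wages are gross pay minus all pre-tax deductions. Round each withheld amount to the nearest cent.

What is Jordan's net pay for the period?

$772.46

Regular pay: 36 × $25.96 = $934.56
Overtime pay: 5 × $25.96 × 1.5 = $194.70
Gross pay = $934.56 + $194.70 = $1,129.26
Dependent-care account contribution: $30.51
Taxable wages = $1,129.26 − $30.51 = $1,098.75
Local income tax: $1,098.75 × 0.024 = $26.37
Federal withholding: $1,098.75 × 0.1457 = $160.09
State unemployment insurance (employee share): $1,129.26 × 0.0078 = $8.81
SDI: $1,129.26 × 0.01 = $11.29
Health insurance premium: $85.85
Union dues: $1,129.26 × 0.03 = $33.88
Total deductions = $30.51 + $26.37 + $160.09 + $8.81 + $11.29 + $85.85 + $33.88 = $356.80
Net pay = $1,129.26 − $356.80 = $772.46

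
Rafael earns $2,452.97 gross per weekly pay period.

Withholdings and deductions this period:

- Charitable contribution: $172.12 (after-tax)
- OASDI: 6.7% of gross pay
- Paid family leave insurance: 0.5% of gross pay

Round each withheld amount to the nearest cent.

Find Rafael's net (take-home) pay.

$2,104.24

Paid family leave insurance: $2,452.97 × 0.005 = $12.26
OASDI: $2,452.97 × 0.067 = $164.35
Charitable contribution: $172.12
Total deductions = $12.26 + $164.35 + $172.12 = $348.73
Net pay = $2,452.97 − $348.73 = $2,104.24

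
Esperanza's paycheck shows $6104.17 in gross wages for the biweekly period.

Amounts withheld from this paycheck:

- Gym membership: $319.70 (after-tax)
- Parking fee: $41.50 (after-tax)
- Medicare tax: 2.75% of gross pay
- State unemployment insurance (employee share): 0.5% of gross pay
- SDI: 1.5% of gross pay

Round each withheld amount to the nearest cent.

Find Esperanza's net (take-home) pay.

State unemployment insurance (employee share): $6104.17 × 0.005 = $30.52
Medicare tax: $6104.17 × 0.0275 = $167.86
SDI: $6104.17 × 0.015 = $91.56
Gym membership: $319.70
Parking fee: $41.50
Total deductions = $30.52 + $167.86 + $91.56 + $319.70 + $41.50 = $651.14
Net pay = $6104.17 − $651.14 = $5453.03

$5453.03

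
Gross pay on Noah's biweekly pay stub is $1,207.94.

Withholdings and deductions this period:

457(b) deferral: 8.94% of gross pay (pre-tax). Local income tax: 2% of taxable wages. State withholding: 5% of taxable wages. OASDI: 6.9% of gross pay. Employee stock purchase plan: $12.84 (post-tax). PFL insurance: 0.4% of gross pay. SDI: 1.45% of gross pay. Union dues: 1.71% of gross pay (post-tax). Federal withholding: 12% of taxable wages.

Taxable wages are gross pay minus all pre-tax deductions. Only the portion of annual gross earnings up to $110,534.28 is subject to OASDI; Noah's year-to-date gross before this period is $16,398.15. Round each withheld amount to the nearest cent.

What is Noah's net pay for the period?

457(b) deferral: $1,207.94 × 0.0894 = $107.99
Taxable wages = $1,207.94 − $107.99 = $1,099.95
Local income tax: $1,099.95 × 0.02 = $22.00
Federal withholding: $1,099.95 × 0.12 = $131.99
State withholding: $1,099.95 × 0.05 = $55.00
OASDI: cap not yet reached, full $1,207.94 is subject → $1,207.94 × 0.069 = $83.35
PFL insurance: $1,207.94 × 0.004 = $4.83
SDI: $1,207.94 × 0.0145 = $17.52
Employee stock purchase plan: $12.84
Union dues: $1,207.94 × 0.0171 = $20.66
Total deductions = $107.99 + $22.00 + $131.99 + $55.00 + $83.35 + $4.83 + $17.52 + $12.84 + $20.66 = $456.18
Net pay = $1,207.94 − $456.18 = $751.76

$751.76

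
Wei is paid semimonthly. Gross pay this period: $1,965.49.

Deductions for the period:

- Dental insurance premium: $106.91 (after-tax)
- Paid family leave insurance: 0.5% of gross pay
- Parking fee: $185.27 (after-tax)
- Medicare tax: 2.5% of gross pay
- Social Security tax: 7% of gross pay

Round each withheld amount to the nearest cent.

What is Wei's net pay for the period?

$1,476.76

Social Security tax: $1,965.49 × 0.07 = $137.58
Paid family leave insurance: $1,965.49 × 0.005 = $9.83
Medicare tax: $1,965.49 × 0.025 = $49.14
Dental insurance premium: $106.91
Parking fee: $185.27
Total deductions = $137.58 + $9.83 + $49.14 + $106.91 + $185.27 = $488.73
Net pay = $1,965.49 − $488.73 = $1,476.76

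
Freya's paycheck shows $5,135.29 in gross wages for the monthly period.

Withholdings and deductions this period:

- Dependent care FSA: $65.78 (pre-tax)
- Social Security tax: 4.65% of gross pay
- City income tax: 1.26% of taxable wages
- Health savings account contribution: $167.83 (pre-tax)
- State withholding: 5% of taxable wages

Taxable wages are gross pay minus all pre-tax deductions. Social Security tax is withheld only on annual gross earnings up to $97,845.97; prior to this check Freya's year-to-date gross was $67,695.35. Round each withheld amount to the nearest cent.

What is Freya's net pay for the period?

Health savings account contribution: $167.83
Dependent care FSA: $65.78
Pre-tax total = $167.83 + $65.78 = $233.61
Taxable wages = $5,135.29 − $233.61 = $4,901.68
State withholding: $4,901.68 × 0.05 = $245.08
City income tax: $4,901.68 × 0.0126 = $61.76
Social Security tax: cap not yet reached, full $5,135.29 is subject → $5,135.29 × 0.0465 = $238.79
Total deductions = $167.83 + $65.78 + $245.08 + $61.76 + $238.79 = $779.24
Net pay = $5,135.29 − $779.24 = $4,356.05

$4,356.05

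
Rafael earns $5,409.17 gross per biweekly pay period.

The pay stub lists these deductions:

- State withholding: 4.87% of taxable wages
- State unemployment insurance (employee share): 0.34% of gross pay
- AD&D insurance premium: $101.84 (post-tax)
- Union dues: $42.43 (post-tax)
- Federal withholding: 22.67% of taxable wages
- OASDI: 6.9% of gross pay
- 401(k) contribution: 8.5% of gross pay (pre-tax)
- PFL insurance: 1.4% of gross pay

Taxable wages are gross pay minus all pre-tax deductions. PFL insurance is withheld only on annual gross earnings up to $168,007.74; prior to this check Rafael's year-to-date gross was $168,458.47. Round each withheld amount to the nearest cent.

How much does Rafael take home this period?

401(k) contribution: $5,409.17 × 0.085 = $459.78
Taxable wages = $5,409.17 − $459.78 = $4,949.39
State withholding: $4,949.39 × 0.0487 = $241.04
Federal withholding: $4,949.39 × 0.2267 = $1,122.03
State unemployment insurance (employee share): $5,409.17 × 0.0034 = $18.39
OASDI: $5,409.17 × 0.069 = $373.23
PFL insurance: annual cap $168,007.74 already reached (YTD $168,458.47), so $0.00
AD&D insurance premium: $101.84
Union dues: $42.43
Total deductions = $459.78 + $241.04 + $1,122.03 + $18.39 + $373.23 + $0.00 + $101.84 + $42.43 = $2,358.74
Net pay = $5,409.17 − $2,358.74 = $3,050.43

$3,050.43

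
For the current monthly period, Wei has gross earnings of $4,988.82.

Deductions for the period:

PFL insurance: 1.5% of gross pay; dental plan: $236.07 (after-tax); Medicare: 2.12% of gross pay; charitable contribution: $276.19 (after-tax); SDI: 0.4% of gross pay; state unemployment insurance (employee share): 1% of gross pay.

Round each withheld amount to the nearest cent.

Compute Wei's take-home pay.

SDI: $4,988.82 × 0.004 = $19.96
Medicare: $4,988.82 × 0.0212 = $105.76
State unemployment insurance (employee share): $4,988.82 × 0.01 = $49.89
PFL insurance: $4,988.82 × 0.015 = $74.83
Dental plan: $236.07
Charitable contribution: $276.19
Total deductions = $19.96 + $105.76 + $49.89 + $74.83 + $236.07 + $276.19 = $762.70
Net pay = $4,988.82 − $762.70 = $4,226.12

$4,226.12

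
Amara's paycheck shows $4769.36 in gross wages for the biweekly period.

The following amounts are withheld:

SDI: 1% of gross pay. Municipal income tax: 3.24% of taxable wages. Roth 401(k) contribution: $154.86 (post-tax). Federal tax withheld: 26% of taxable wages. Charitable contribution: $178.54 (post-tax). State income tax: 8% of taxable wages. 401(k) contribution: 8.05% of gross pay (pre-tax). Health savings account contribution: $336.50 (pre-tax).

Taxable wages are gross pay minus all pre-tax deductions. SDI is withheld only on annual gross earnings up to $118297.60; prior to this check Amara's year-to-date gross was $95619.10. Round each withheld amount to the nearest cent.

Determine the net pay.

Health savings account contribution: $336.50
401(k) contribution: $4769.36 × 0.0805 = $383.93
Pre-tax total = $336.50 + $383.93 = $720.43
Taxable wages = $4769.36 − $720.43 = $4048.93
Municipal income tax: $4048.93 × 0.0324 = $131.19
Federal tax withheld: $4048.93 × 0.26 = $1052.72
State income tax: $4048.93 × 0.08 = $323.91
SDI: cap not yet reached, full $4769.36 is subject → $4769.36 × 0.01 = $47.69
Roth 401(k) contribution: $154.86
Charitable contribution: $178.54
Total deductions = $336.50 + $383.93 + $131.19 + $1052.72 + $323.91 + $47.69 + $154.86 + $178.54 = $2609.34
Net pay = $4769.36 − $2609.34 = $2160.02

$2160.02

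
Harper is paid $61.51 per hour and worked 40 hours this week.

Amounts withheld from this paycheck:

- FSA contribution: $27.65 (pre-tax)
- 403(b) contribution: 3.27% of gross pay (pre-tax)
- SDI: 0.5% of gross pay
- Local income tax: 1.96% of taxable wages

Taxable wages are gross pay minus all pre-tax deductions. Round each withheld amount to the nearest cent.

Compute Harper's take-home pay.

$2,293.89

Gross pay: 40 × $61.51 = $2,460.40
FSA contribution: $27.65
403(b) contribution: $2,460.40 × 0.0327 = $80.46
Pre-tax total = $27.65 + $80.46 = $108.11
Taxable wages = $2,460.40 − $108.11 = $2,352.29
Local income tax: $2,352.29 × 0.0196 = $46.10
SDI: $2,460.40 × 0.005 = $12.30
Total deductions = $27.65 + $80.46 + $46.10 + $12.30 = $166.51
Net pay = $2,460.40 − $166.51 = $2,293.89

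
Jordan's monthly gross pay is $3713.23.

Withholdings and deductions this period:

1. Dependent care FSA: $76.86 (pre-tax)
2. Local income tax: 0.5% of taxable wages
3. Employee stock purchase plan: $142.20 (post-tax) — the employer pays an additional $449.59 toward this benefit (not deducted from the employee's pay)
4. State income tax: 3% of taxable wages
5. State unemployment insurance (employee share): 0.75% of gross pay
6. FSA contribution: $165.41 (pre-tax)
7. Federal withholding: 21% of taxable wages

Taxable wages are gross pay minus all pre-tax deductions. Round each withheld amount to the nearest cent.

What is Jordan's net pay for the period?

Dependent care FSA: $76.86
FSA contribution: $165.41
Pre-tax total = $76.86 + $165.41 = $242.27
Taxable wages = $3713.23 − $242.27 = $3470.96
State income tax: $3470.96 × 0.03 = $104.13
Federal withholding: $3470.96 × 0.21 = $728.90
Local income tax: $3470.96 × 0.005 = $17.35
State unemployment insurance (employee share): $3713.23 × 0.0075 = $27.85
Employee stock purchase plan: $142.20
(Employer's $449.59 toward employee stock purchase plan is not withheld from the employee.)
Total deductions = $76.86 + $165.41 + $104.13 + $728.90 + $17.35 + $27.85 + $142.20 = $1262.70
Net pay = $3713.23 − $1262.70 = $2450.53

$2450.53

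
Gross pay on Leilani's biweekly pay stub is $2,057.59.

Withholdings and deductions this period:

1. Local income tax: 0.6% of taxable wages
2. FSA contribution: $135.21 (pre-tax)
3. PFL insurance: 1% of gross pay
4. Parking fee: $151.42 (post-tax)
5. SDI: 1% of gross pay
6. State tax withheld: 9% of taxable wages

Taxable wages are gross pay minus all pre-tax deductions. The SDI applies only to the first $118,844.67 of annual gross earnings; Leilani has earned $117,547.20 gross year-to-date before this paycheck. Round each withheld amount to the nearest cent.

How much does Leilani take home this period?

$1,552.87

FSA contribution: $135.21
Taxable wages = $2,057.59 − $135.21 = $1,922.38
State tax withheld: $1,922.38 × 0.09 = $173.01
Local income tax: $1,922.38 × 0.006 = $11.53
SDI: only $118,844.67 − $117,547.20 = $1,297.47 of this check is subject → $1,297.47 × 0.01 = $12.97
PFL insurance: $2,057.59 × 0.01 = $20.58
Parking fee: $151.42
Total deductions = $135.21 + $173.01 + $11.53 + $12.97 + $20.58 + $151.42 = $504.72
Net pay = $2,057.59 − $504.72 = $1,552.87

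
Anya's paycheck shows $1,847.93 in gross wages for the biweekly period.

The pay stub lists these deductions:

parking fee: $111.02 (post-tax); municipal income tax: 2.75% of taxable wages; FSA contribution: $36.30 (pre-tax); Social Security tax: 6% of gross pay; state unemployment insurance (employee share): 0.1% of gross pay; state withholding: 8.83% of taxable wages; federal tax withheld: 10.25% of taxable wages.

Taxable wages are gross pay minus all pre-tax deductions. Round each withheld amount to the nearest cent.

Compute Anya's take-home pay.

$1,192.40

FSA contribution: $36.30
Taxable wages = $1,847.93 − $36.30 = $1,811.63
State withholding: $1,811.63 × 0.0883 = $159.97
Municipal income tax: $1,811.63 × 0.0275 = $49.82
Federal tax withheld: $1,811.63 × 0.1025 = $185.69
State unemployment insurance (employee share): $1,847.93 × 0.001 = $1.85
Social Security tax: $1,847.93 × 0.06 = $110.88
Parking fee: $111.02
Total deductions = $36.30 + $159.97 + $49.82 + $185.69 + $1.85 + $110.88 + $111.02 = $655.53
Net pay = $1,847.93 − $655.53 = $1,192.40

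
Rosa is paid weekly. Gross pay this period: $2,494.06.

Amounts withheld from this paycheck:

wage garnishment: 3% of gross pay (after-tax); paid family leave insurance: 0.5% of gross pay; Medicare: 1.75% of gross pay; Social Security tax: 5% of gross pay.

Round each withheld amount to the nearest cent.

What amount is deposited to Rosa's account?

Social Security tax: $2,494.06 × 0.05 = $124.70
Medicare: $2,494.06 × 0.0175 = $43.65
Paid family leave insurance: $2,494.06 × 0.005 = $12.47
Wage garnishment: $2,494.06 × 0.03 = $74.82
Total deductions = $124.70 + $43.65 + $12.47 + $74.82 = $255.64
Net pay = $2,494.06 − $255.64 = $2,238.42

$2,238.42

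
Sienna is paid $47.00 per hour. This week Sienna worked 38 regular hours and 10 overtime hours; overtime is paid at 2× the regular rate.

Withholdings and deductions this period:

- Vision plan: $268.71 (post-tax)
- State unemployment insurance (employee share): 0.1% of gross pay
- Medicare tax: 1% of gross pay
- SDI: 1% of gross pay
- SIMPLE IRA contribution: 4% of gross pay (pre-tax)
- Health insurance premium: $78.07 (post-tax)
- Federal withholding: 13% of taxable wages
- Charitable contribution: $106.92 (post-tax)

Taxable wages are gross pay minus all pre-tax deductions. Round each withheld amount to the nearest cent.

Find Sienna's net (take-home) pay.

$1,765.81

Regular pay: 38 × $47.00 = $1,786.00
Overtime pay: 10 × $47.00 × 2 = $940.00
Gross pay = $1,786.00 + $940.00 = $2,726.00
SIMPLE IRA contribution: $2,726.00 × 0.04 = $109.04
Taxable wages = $2,726.00 − $109.04 = $2,616.96
Federal withholding: $2,616.96 × 0.13 = $340.20
Medicare tax: $2,726.00 × 0.01 = $27.26
State unemployment insurance (employee share): $2,726.00 × 0.001 = $2.73
SDI: $2,726.00 × 0.01 = $27.26
Vision plan: $268.71
Charitable contribution: $106.92
Health insurance premium: $78.07
Total deductions = $109.04 + $340.20 + $27.26 + $2.73 + $27.26 + $268.71 + $106.92 + $78.07 = $960.19
Net pay = $2,726.00 − $960.19 = $1,765.81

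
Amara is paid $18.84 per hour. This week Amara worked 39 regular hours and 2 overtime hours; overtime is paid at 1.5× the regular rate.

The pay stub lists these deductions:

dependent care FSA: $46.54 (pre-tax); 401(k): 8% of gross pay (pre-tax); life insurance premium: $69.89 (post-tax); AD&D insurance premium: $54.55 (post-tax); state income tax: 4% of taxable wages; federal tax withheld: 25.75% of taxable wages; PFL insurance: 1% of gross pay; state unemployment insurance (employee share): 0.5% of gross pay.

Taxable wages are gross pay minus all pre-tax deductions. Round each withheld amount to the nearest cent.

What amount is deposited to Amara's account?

Regular pay: 39 × $18.84 = $734.76
Overtime pay: 2 × $18.84 × 1.5 = $56.52
Gross pay = $734.76 + $56.52 = $791.28
401(k): $791.28 × 0.08 = $63.30
Dependent care FSA: $46.54
Pre-tax total = $63.30 + $46.54 = $109.84
Taxable wages = $791.28 − $109.84 = $681.44
Federal tax withheld: $681.44 × 0.2575 = $175.47
State income tax: $681.44 × 0.04 = $27.26
State unemployment insurance (employee share): $791.28 × 0.005 = $3.96
PFL insurance: $791.28 × 0.01 = $7.91
AD&D insurance premium: $54.55
Life insurance premium: $69.89
Total deductions = $63.30 + $46.54 + $175.47 + $27.26 + $3.96 + $7.91 + $54.55 + $69.89 = $448.88
Net pay = $791.28 − $448.88 = $342.40

$342.40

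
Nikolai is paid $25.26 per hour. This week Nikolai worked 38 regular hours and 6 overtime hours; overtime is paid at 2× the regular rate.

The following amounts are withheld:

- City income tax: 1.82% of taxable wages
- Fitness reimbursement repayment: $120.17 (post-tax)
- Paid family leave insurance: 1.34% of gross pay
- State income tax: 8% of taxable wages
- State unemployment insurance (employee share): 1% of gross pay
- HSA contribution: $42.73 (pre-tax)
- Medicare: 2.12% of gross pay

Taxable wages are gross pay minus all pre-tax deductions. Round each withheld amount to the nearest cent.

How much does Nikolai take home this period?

$923.94

Regular pay: 38 × $25.26 = $959.88
Overtime pay: 6 × $25.26 × 2 = $303.12
Gross pay = $959.88 + $303.12 = $1,263.00
HSA contribution: $42.73
Taxable wages = $1,263.00 − $42.73 = $1,220.27
State income tax: $1,220.27 × 0.08 = $97.62
City income tax: $1,220.27 × 0.0182 = $22.21
State unemployment insurance (employee share): $1,263.00 × 0.01 = $12.63
Paid family leave insurance: $1,263.00 × 0.0134 = $16.92
Medicare: $1,263.00 × 0.0212 = $26.78
Fitness reimbursement repayment: $120.17
Total deductions = $42.73 + $97.62 + $22.21 + $12.63 + $16.92 + $26.78 + $120.17 = $339.06
Net pay = $1,263.00 − $339.06 = $923.94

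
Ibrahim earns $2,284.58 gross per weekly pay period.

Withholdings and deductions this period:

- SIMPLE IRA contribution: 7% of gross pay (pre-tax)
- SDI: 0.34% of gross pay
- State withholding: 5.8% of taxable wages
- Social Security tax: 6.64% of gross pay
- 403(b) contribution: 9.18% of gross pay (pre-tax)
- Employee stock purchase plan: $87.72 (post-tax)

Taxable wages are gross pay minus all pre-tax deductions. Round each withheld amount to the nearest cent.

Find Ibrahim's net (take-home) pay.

SIMPLE IRA contribution: $2,284.58 × 0.07 = $159.92
403(b) contribution: $2,284.58 × 0.0918 = $209.72
Pre-tax total = $159.92 + $209.72 = $369.64
Taxable wages = $2,284.58 − $369.64 = $1,914.94
State withholding: $1,914.94 × 0.058 = $111.07
Social Security tax: $2,284.58 × 0.0664 = $151.70
SDI: $2,284.58 × 0.0034 = $7.77
Employee stock purchase plan: $87.72
Total deductions = $159.92 + $209.72 + $111.07 + $151.70 + $7.77 + $87.72 = $727.90
Net pay = $2,284.58 − $727.90 = $1,556.68

$1,556.68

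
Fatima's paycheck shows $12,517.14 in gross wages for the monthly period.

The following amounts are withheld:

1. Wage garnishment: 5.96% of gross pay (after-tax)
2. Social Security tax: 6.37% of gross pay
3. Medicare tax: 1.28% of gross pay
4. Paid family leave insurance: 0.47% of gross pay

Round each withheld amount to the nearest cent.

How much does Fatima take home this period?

$10,754.73

Social Security tax: $12,517.14 × 0.0637 = $797.34
Medicare tax: $12,517.14 × 0.0128 = $160.22
Paid family leave insurance: $12,517.14 × 0.0047 = $58.83
Wage garnishment: $12,517.14 × 0.0596 = $746.02
Total deductions = $797.34 + $160.22 + $58.83 + $746.02 = $1,762.41
Net pay = $12,517.14 − $1,762.41 = $10,754.73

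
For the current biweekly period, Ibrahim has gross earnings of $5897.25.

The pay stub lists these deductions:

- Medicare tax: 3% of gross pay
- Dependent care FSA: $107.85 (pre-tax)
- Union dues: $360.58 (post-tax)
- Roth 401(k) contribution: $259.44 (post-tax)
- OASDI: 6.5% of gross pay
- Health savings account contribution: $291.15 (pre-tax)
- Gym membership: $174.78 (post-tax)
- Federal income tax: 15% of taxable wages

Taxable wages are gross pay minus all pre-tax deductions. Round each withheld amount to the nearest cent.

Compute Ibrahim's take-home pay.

$3318.47

Health savings account contribution: $291.15
Dependent care FSA: $107.85
Pre-tax total = $291.15 + $107.85 = $399.00
Taxable wages = $5897.25 − $399.00 = $5498.25
Federal income tax: $5498.25 × 0.15 = $824.74
OASDI: $5897.25 × 0.065 = $383.32
Medicare tax: $5897.25 × 0.03 = $176.92
Union dues: $360.58
Roth 401(k) contribution: $259.44
Gym membership: $174.78
Total deductions = $291.15 + $107.85 + $824.74 + $383.32 + $176.92 + $360.58 + $259.44 + $174.78 = $2578.78
Net pay = $5897.25 − $2578.78 = $3318.47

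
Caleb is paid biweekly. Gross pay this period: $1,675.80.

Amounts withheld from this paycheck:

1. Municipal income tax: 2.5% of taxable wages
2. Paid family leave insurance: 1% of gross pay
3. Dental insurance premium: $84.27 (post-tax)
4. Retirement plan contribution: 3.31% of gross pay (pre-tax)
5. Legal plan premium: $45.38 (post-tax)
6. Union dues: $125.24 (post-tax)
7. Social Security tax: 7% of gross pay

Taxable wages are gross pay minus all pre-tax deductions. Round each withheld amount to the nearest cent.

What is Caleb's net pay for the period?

$1,190.86

Retirement plan contribution: $1,675.80 × 0.0331 = $55.47
Taxable wages = $1,675.80 − $55.47 = $1,620.33
Municipal income tax: $1,620.33 × 0.025 = $40.51
Social Security tax: $1,675.80 × 0.07 = $117.31
Paid family leave insurance: $1,675.80 × 0.01 = $16.76
Union dues: $125.24
Dental insurance premium: $84.27
Legal plan premium: $45.38
Total deductions = $55.47 + $40.51 + $117.31 + $16.76 + $125.24 + $84.27 + $45.38 = $484.94
Net pay = $1,675.80 − $484.94 = $1,190.86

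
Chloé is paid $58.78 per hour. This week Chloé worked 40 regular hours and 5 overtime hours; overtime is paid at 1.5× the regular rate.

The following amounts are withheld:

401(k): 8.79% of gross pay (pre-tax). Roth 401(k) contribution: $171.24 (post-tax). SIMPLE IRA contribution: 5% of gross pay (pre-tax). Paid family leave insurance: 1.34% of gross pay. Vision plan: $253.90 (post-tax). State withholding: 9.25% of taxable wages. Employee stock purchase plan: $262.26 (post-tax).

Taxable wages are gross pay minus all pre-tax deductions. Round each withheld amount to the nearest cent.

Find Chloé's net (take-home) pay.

$1,459.57

Regular pay: 40 × $58.78 = $2,351.20
Overtime pay: 5 × $58.78 × 1.5 = $440.85
Gross pay = $2,351.20 + $440.85 = $2,792.05
SIMPLE IRA contribution: $2,792.05 × 0.05 = $139.60
401(k): $2,792.05 × 0.0879 = $245.42
Pre-tax total = $139.60 + $245.42 = $385.02
Taxable wages = $2,792.05 − $385.02 = $2,407.03
State withholding: $2,407.03 × 0.0925 = $222.65
Paid family leave insurance: $2,792.05 × 0.0134 = $37.41
Vision plan: $253.90
Employee stock purchase plan: $262.26
Roth 401(k) contribution: $171.24
Total deductions = $139.60 + $245.42 + $222.65 + $37.41 + $253.90 + $262.26 + $171.24 = $1,332.48
Net pay = $2,792.05 − $1,332.48 = $1,459.57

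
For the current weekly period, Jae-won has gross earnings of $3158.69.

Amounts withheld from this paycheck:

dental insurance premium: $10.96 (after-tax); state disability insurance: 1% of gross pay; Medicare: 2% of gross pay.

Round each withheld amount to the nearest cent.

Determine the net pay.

$3052.97

State disability insurance: $3158.69 × 0.01 = $31.59
Medicare: $3158.69 × 0.02 = $63.17
Dental insurance premium: $10.96
Total deductions = $31.59 + $63.17 + $10.96 = $105.72
Net pay = $3158.69 − $105.72 = $3052.97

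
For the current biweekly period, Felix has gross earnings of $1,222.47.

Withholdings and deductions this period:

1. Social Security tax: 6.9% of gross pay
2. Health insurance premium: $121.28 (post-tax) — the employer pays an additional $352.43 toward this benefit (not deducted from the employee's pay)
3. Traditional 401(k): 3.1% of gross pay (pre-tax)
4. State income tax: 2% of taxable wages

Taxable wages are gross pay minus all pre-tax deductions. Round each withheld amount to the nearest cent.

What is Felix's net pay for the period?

$955.25

Traditional 401(k): $1,222.47 × 0.031 = $37.90
Taxable wages = $1,222.47 − $37.90 = $1,184.57
State income tax: $1,184.57 × 0.02 = $23.69
Social Security tax: $1,222.47 × 0.069 = $84.35
Health insurance premium: $121.28
(Employer's $352.43 toward health insurance premium is not withheld from the employee.)
Total deductions = $37.90 + $23.69 + $84.35 + $121.28 = $267.22
Net pay = $1,222.47 − $267.22 = $955.25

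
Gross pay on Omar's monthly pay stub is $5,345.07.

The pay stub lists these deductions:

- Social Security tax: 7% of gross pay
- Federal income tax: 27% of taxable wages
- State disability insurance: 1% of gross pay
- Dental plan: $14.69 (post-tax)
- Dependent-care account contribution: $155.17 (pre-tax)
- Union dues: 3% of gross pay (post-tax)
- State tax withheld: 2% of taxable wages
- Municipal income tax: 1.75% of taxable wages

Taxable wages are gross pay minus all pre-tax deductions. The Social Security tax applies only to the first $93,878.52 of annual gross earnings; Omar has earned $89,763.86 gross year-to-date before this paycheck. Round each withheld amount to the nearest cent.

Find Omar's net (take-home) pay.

$3,077.49

Dependent-care account contribution: $155.17
Taxable wages = $5,345.07 − $155.17 = $5,189.90
Municipal income tax: $5,189.90 × 0.0175 = $90.82
Federal income tax: $5,189.90 × 0.27 = $1,401.27
State tax withheld: $5,189.90 × 0.02 = $103.80
Social Security tax: only $93,878.52 − $89,763.86 = $4,114.66 of this check is subject → $4,114.66 × 0.07 = $288.03
State disability insurance: $5,345.07 × 0.01 = $53.45
Union dues: $5,345.07 × 0.03 = $160.35
Dental plan: $14.69
Total deductions = $155.17 + $90.82 + $1,401.27 + $103.80 + $288.03 + $53.45 + $160.35 + $14.69 = $2,267.58
Net pay = $5,345.07 − $2,267.58 = $3,077.49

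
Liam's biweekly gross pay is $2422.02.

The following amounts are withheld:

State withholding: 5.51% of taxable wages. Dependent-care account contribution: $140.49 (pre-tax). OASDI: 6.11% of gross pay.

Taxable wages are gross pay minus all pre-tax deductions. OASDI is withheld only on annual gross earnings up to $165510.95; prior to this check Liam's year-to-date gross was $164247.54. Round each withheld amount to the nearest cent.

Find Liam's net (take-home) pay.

Dependent-care account contribution: $140.49
Taxable wages = $2422.02 − $140.49 = $2281.53
State withholding: $2281.53 × 0.0551 = $125.71
OASDI: only $165510.95 − $164247.54 = $1263.41 of this check is subject → $1263.41 × 0.0611 = $77.19
Total deductions = $140.49 + $125.71 + $77.19 = $343.39
Net pay = $2422.02 − $343.39 = $2078.63

$2078.63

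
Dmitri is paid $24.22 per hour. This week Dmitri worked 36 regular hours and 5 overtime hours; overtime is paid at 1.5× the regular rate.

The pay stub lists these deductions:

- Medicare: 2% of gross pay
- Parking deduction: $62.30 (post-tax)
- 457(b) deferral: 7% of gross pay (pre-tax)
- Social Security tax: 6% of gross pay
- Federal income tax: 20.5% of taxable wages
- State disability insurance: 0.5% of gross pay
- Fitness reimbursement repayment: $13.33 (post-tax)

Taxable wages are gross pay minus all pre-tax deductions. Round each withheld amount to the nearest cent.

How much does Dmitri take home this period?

$613.78

Regular pay: 36 × $24.22 = $871.92
Overtime pay: 5 × $24.22 × 1.5 = $181.65
Gross pay = $871.92 + $181.65 = $1053.57
457(b) deferral: $1053.57 × 0.07 = $73.75
Taxable wages = $1053.57 − $73.75 = $979.82
Federal income tax: $979.82 × 0.205 = $200.86
Medicare: $1053.57 × 0.02 = $21.07
Social Security tax: $1053.57 × 0.06 = $63.21
State disability insurance: $1053.57 × 0.005 = $5.27
Parking deduction: $62.30
Fitness reimbursement repayment: $13.33
Total deductions = $73.75 + $200.86 + $21.07 + $63.21 + $5.27 + $62.30 + $13.33 = $439.79
Net pay = $1053.57 − $439.79 = $613.78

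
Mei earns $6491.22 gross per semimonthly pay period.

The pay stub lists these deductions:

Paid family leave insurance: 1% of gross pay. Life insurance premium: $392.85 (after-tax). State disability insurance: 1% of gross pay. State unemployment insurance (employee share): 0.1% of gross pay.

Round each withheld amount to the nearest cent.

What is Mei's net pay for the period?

State unemployment insurance (employee share): $6491.22 × 0.001 = $6.49
State disability insurance: $6491.22 × 0.01 = $64.91
Paid family leave insurance: $6491.22 × 0.01 = $64.91
Life insurance premium: $392.85
Total deductions = $6.49 + $64.91 + $64.91 + $392.85 = $529.16
Net pay = $6491.22 − $529.16 = $5962.06

$5962.06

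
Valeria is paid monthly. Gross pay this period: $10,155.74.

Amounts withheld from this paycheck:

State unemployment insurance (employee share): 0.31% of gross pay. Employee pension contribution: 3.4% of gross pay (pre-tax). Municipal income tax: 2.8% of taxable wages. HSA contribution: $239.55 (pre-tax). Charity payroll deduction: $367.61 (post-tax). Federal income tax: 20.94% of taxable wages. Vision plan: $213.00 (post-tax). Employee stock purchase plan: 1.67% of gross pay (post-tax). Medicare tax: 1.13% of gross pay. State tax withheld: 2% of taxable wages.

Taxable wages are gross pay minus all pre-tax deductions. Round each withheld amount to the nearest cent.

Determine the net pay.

Employee pension contribution: $10,155.74 × 0.034 = $345.30
HSA contribution: $239.55
Pre-tax total = $345.30 + $239.55 = $584.85
Taxable wages = $10,155.74 − $584.85 = $9,570.89
State tax withheld: $9,570.89 × 0.02 = $191.42
Federal income tax: $9,570.89 × 0.2094 = $2,004.14
Municipal income tax: $9,570.89 × 0.028 = $267.98
State unemployment insurance (employee share): $10,155.74 × 0.0031 = $31.48
Medicare tax: $10,155.74 × 0.0113 = $114.76
Employee stock purchase plan: $10,155.74 × 0.0167 = $169.60
Charity payroll deduction: $367.61
Vision plan: $213.00
Total deductions = $345.30 + $239.55 + $191.42 + $2,004.14 + $267.98 + $31.48 + $114.76 + $169.60 + $367.61 + $213.00 = $3,944.84
Net pay = $10,155.74 − $3,944.84 = $6,210.90

$6,210.90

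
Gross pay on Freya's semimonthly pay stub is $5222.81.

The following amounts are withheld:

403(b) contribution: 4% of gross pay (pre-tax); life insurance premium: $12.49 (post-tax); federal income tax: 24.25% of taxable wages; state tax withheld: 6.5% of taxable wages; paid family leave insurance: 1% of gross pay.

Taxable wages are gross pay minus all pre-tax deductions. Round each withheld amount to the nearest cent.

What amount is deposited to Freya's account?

403(b) contribution: $5222.81 × 0.04 = $208.91
Taxable wages = $5222.81 − $208.91 = $5013.90
State tax withheld: $5013.90 × 0.065 = $325.90
Federal income tax: $5013.90 × 0.2425 = $1215.87
Paid family leave insurance: $5222.81 × 0.01 = $52.23
Life insurance premium: $12.49
Total deductions = $208.91 + $325.90 + $1215.87 + $52.23 + $12.49 = $1815.40
Net pay = $5222.81 − $1815.40 = $3407.41

$3407.41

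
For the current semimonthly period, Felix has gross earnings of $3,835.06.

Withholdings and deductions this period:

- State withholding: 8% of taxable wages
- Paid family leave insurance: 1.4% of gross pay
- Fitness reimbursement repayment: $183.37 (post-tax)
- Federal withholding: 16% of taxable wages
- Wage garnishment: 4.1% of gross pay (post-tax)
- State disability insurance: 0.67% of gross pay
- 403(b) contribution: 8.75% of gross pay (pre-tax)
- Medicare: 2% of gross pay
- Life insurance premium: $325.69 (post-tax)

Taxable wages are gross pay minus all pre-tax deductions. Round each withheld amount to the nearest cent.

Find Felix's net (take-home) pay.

$1,837.23

403(b) contribution: $3,835.06 × 0.0875 = $335.57
Taxable wages = $3,835.06 − $335.57 = $3,499.49
State withholding: $3,499.49 × 0.08 = $279.96
Federal withholding: $3,499.49 × 0.16 = $559.92
State disability insurance: $3,835.06 × 0.0067 = $25.69
Medicare: $3,835.06 × 0.02 = $76.70
Paid family leave insurance: $3,835.06 × 0.014 = $53.69
Wage garnishment: $3,835.06 × 0.041 = $157.24
Life insurance premium: $325.69
Fitness reimbursement repayment: $183.37
Total deductions = $335.57 + $279.96 + $559.92 + $25.69 + $76.70 + $53.69 + $157.24 + $325.69 + $183.37 = $1,997.83
Net pay = $3,835.06 − $1,997.83 = $1,837.23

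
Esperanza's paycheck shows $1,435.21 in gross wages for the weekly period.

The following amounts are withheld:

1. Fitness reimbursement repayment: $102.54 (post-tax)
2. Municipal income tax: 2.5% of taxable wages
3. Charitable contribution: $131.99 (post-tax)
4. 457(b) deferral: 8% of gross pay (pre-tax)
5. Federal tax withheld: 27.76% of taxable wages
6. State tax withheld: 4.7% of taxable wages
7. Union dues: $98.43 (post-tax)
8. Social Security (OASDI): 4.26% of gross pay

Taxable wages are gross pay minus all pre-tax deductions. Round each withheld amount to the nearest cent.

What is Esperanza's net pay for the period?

$464.68

457(b) deferral: $1,435.21 × 0.08 = $114.82
Taxable wages = $1,435.21 − $114.82 = $1,320.39
Municipal income tax: $1,320.39 × 0.025 = $33.01
State tax withheld: $1,320.39 × 0.047 = $62.06
Federal tax withheld: $1,320.39 × 0.2776 = $366.54
Social Security (OASDI): $1,435.21 × 0.0426 = $61.14
Charitable contribution: $131.99
Union dues: $98.43
Fitness reimbursement repayment: $102.54
Total deductions = $114.82 + $33.01 + $62.06 + $366.54 + $61.14 + $131.99 + $98.43 + $102.54 = $970.53
Net pay = $1,435.21 − $970.53 = $464.68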